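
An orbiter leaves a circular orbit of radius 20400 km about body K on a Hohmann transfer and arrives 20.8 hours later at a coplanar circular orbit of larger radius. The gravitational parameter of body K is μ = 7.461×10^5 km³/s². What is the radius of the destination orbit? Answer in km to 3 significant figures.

r₂ = 1.30×10^5 km

Transfer time t = 20.8 hours = 74880 s, and t = π√(a_t³/μ).
So a_t = (μ t²/π²)^(1/3) = (7.461×10^5 × (74880)² / π²)^(1/3) = 75118 km.
Since a_t = (r₁ + r₂)/2, r₂ = 2a_t − r₁ = 2×75118 − 20400 = 1.29836×10^5 km.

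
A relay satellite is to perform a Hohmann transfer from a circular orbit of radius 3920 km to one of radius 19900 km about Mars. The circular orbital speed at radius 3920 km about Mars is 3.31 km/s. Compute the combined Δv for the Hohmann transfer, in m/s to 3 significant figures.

From the circular-orbit relation v² = μ/r at r = 3920 km: μ = v²r = (3.31)² × 3920 = 42947.9 km³/s².
Transfer-ellipse semi-major axis a_t = (r₁ + r₂)/2 = (3920 + 19900)/2 = 11910 km.
Circular speed at r₁: v₁ = √(μ/r₁) = √(42947.9/3920) = 3.3100 km/s.
On the transfer ellipse at r₁, vis-viva equation gives v_p = √[μ(2/r₁ − 1/a_t)] = 4.2786 km/s.
First burn Δv₁ = |v_p − v₁| = 0.9686 km/s.
At r₂, v₂ = √(μ/r₂) = 1.4691 km/s.
Transfer-orbit speed at r₂: v_a = √[μ(2/r₂ − 1/a_t)] = 0.84281 km/s.
Second burn Δv₂ = |v₂ − v_a| = 0.6263 km/s.
Δv = Δv₁ + Δv₂ = 0.9686 + 0.6263 = 1.595 km/s.

Δv = 1590 m/s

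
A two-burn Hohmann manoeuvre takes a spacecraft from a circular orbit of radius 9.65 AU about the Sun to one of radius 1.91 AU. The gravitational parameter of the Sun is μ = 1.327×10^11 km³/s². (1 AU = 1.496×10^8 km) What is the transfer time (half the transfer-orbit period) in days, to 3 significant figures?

t = 2540 days

In km: r₁ = 9.65 × 1.496×10^8 = 1.44364×10^9 km; r₂ = 1.91 × 1.496×10^8 = 2.85736×10^8 km.
Semi-major axis of the transfer orbit: a_t = (1.44364×10^9 + 2.85736×10^8)/2 = 8.64688×10^8 km.
Transfer time t = π√(a_t³/μ) = π√((8.64688×10^8)³ / 1.327×10^11) = 2.193×10^8 s.
Converting: 2.193×10^8 s ÷ 86400 s/day = 2540 days.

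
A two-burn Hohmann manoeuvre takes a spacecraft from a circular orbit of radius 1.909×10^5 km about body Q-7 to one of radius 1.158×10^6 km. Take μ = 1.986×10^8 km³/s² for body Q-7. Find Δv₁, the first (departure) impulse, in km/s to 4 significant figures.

Δv₁ = 10.01 km/s

The Hohmann ellipse has a_t = (r₁ + r₂)/2 = 6.7445×10^5 km.
On the circular orbit at r = 1.909×10^5 km, v_c = √(μ/r) = 32.25 km/s.
Transfer-orbit speed at the same r (vis-viva, a = a_t): v_t = √[μ(2/r − 1/a_t)] = 42.26 km/s.
Δv₁ = |v_t − v_c| = |42.26 − 32.25| = 10.01 km/s.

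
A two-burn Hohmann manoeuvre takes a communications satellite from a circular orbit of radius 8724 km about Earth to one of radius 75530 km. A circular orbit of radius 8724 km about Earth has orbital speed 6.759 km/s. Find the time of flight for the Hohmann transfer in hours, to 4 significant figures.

t = 11.95 hours

From the circular-orbit relation v² = μ/r at r = 8724 km: μ = v²r = (6.759)² × 8724 = 3.98548×10^5 km³/s².
Semi-major axis of the transfer orbit: a_t = (8724 + 75530)/2 = 42127 km.
By Kepler's third law the transfer-orbit period is T = 2π√(a_t³/μ), so t = T/2 = 43030 s.
Converting: 43030 s ÷ 3600 s/hour = 11.95 hours.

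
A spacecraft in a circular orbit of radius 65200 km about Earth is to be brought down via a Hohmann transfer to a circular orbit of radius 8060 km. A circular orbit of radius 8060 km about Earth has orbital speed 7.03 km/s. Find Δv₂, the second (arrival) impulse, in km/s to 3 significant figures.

Δv₂ = 2.35 km/s

From the circular-orbit relation v² = μ/r at r = 8060 km: μ = v²r = (7.03)² × 8060 = 3.98332×10^5 km³/s².
Transfer-ellipse semi-major axis a_t = (r₁ + r₂)/2 = (65200 + 8060)/2 = 36630 km.
Circular speed at r = 8060 km: v_c = √(μ/r) = 7.030 km/s.
Vis-viva on the transfer ellipse at r = 8060 km gives v_t = √[μ(2/r − 1/a_t)] = 9.379 km/s.
Δv₂ = |v_t − v_c| = |9.379 − 7.030| = 2.349 km/s.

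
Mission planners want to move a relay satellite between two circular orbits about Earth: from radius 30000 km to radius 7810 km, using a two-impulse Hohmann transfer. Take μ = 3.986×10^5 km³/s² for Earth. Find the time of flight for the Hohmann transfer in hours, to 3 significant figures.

t = 3.59 hours

Semi-major axis of the transfer orbit: a_t = (30000 + 7810)/2 = 18905 km.
Half the transfer-orbit period gives t = π√(a_t³/μ) = 12930 s.
Converting: 12930 s ÷ 3600 s/hour = 3.59 hours.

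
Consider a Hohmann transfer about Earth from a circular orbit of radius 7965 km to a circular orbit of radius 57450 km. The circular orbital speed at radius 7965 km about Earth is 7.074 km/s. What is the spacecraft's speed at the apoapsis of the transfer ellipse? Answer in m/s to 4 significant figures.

v = 1300 m/s

From the circular-orbit relation v² = μ/r at r = 7965 km: μ = v²r = (7.074)² × 7965 = 3.98580×10^5 km³/s².
Semi-major axis of the transfer orbit: a_t = (7965 + 57450)/2 = 32707.5 km.
The apoapsis of the transfer ellipse is at r = 57450 km.
From the vis-viva equation, v = √[μ(2/r − 1/a_t)] = 1.300 km/s.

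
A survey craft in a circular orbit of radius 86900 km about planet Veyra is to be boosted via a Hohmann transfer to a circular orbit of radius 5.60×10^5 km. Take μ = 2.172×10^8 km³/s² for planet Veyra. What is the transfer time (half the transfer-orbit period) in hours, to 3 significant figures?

Transfer-ellipse semi-major axis a_t = (r₁ + r₂)/2 = (86900 + 5.600×10^5)/2 = 3.2345×10^5 km.
Transfer time t = π√(a_t³/μ) = π√((3.2345×10^5)³ / 2.172×10^8) = 39210 s.
Converting: 39210 s ÷ 3600 s/hour = 10.9 hours.

t = 10.9 hours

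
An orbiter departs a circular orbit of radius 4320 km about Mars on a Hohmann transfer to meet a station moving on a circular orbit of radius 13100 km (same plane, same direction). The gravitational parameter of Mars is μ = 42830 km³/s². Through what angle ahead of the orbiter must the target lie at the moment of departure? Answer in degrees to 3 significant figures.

φ = 82.4°

Transfer-ellipse semi-major axis a_t = (r₁ + r₂)/2 = (4320 + 13100)/2 = 8710 km.
Transfer time t = π√(a_t³/μ) = 12339.7 s.
The target's mean motion on its circular orbit is ω₂ = √(μ/r₂³) = 1.38028×10^-4 rad/s.
Angle swept by the target during transfer: ω₂·t = 1.7032 rad = 97.59°.
Arrival is 180° from departure on the ellipse, so φ = 180° − 97.59° = 82.4°.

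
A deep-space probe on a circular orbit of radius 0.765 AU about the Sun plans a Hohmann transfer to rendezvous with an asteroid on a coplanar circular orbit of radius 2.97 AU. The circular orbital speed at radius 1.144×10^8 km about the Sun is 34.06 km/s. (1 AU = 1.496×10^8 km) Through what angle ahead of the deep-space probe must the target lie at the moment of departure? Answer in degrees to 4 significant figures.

φ = 90.25°

From the circular-orbit relation v² = μ/r at r = 1.144×10^8 km: μ = v²r = (34.06)² × 1.144×10^8 = 1.32714×10^11 km³/s².
In km: r₁ = 0.765 × 1.496×10^8 = 1.14444×10^8 km; r₂ = 2.97 × 1.496×10^8 = 4.44312×10^8 km.
Transfer-ellipse semi-major axis a_t = (r₁ + r₂)/2 = (1.14444×10^8 + 4.44312×10^8)/2 = 2.79378×10^8 km.
Transfer time t = π√(a_t³/μ) = 4.0270×10^7 s.
The target's mean motion on its circular orbit is ω₂ = √(μ/r₂³) = 3.8898×10^-8 rad/s.
Angle swept by the target during transfer: ω₂·t = 1.5664 rad = 89.75°.
Arrival is 180° from departure on the ellipse, so φ = 180° − 89.75° = 90.25°.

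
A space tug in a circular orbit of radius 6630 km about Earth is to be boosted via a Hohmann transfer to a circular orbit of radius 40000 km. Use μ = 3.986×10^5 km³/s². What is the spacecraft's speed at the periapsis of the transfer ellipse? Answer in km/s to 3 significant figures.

Transfer-ellipse semi-major axis a_t = (r₁ + r₂)/2 = (6630 + 40000)/2 = 23315 km.
The periapsis of the transfer ellipse is at r = 6630 km.
Vis-viva: v = √[μ(2/r − 1/a_t)] = √[3.986×10^5 × (2/6630 − 1/23315)] = 10.16 km/s.

v = 10.2 km/s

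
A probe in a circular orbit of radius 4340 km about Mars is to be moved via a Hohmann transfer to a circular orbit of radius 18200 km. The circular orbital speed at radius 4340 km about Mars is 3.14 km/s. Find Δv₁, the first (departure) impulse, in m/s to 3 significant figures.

From the circular-orbit relation v² = μ/r at r = 4340 km: μ = v²r = (3.14)² × 4340 = 42790.7 km³/s².
Transfer-ellipse semi-major axis a_t = (r₁ + r₂)/2 = (4340 + 18200)/2 = 11270 km.
Circular speed at r = 4340 km: v_c = √(μ/r) = 3.1400 km/s.
Vis-viva on the transfer ellipse at r = 4340 km gives v_t = √[μ(2/r − 1/a_t)] = 3.9903 km/s.
Δv₁ = |v_t − v_c| = |3.9903 − 3.1400| = 0.8503 km/s.

Δv₁ = 850 m/s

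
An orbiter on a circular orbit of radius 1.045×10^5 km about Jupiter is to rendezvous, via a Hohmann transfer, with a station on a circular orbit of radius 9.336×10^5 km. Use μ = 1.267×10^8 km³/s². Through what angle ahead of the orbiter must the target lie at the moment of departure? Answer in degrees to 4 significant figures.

φ = 105.4°

Transfer-ellipse semi-major axis a_t = (r₁ + r₂)/2 = (1.045×10^5 + 9.336×10^5)/2 = 5.1905×10^5 km.
Transfer time t = π√(a_t³/μ) = 1.0437×10^5 s.
The target's mean motion on its circular orbit is ω₂ = √(μ/r₂³) = 1.2478×10^-5 rad/s.
Angle swept by the target during transfer: ω₂·t = 1.3023 rad = 74.62°.
The orbiter traverses 180° on the transfer ellipse, so the target must lead by 180° − 74.62° = 105.4°.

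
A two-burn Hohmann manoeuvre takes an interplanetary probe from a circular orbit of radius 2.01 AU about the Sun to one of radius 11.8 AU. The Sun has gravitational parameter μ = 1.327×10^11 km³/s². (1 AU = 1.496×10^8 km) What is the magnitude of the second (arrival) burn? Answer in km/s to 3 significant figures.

Δv₂ = 3.99 km/s

In km: r₁ = 2.01 × 1.496×10^8 = 3.00696×10^8 km; r₂ = 11.8 × 1.496×10^8 = 1.76528×10^9 km.
The Hohmann ellipse has a_t = (r₁ + r₂)/2 = 1.032988×10^9 km.
On the circular orbit at r = 1.76528×10^9 km, v_c = √(μ/r) = 8.670 km/s.
Transfer-orbit speed at the same r (vis-viva, a = a_t): v_t = √[μ(2/r − 1/a_t)] = 4.678 km/s.
Δv₂ = |v_t − v_c| = |4.678 − 8.670| = 3.992 km/s.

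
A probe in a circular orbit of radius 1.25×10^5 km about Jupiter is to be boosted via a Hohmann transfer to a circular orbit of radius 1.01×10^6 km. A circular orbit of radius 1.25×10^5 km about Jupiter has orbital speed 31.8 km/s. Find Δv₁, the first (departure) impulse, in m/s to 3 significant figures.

From the circular-orbit relation v² = μ/r at r = 1.25×10^5 km: μ = v²r = (31.8)² × 1.25×10^5 = 1.26405×10^8 km³/s².
Semi-major axis of the transfer orbit: a_t = (1.250×10^5 + 1.010×10^6)/2 = 5.675×10^5 km.
On the circular orbit at r = 1.250×10^5 km, v_c = √(μ/r) = 31.80 km/s.
Transfer-orbit speed at the same r (vis-viva, a = a_t): v_t = √[μ(2/r − 1/a_t)] = 42.42 km/s.
Δv₁ = |v_t − v_c| = |42.42 − 31.80| = 10.62 km/s.

Δv₁ = 10600 m/s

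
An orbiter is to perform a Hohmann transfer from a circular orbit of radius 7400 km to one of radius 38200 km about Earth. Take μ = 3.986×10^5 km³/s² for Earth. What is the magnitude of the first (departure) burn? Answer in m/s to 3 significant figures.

Δv₁ = 2160 m/s

The Hohmann ellipse has a_t = (r₁ + r₂)/2 = 22800 km.
On the circular orbit at r = 7400 km, v_c = √(μ/r) = 7.339 km/s.
Vis-viva on the transfer ellipse at r = 7400 km gives v_t = √[μ(2/r − 1/a_t)] = 9.500 km/s.
Δv₁ = |v_t − v_c| = |9.500 − 7.339| = 2.161 km/s.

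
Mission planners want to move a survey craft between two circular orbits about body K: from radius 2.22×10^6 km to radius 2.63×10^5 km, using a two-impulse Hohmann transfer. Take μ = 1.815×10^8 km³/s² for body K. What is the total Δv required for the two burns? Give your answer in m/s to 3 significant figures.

Transfer-ellipse semi-major axis a_t = (r₁ + r₂)/2 = (2.220×10^6 + 2.630×10^5)/2 = 1.2415×10^6 km.
At r₁ the circular-orbit speed is v₁ = √(μ/r₁) = 9.042 km/s.
Transfer-orbit speed at r₁ (v² = μ(2/r − 1/a)): v_a = √[μ(2/r₁ − 1/a_t)] = 4.162 km/s.
First burn Δv₁ = |v_a − v₁| = 4.880 km/s.
At r₂, v₂ = √(μ/r₂) = 26.270 km/s.
Transfer-orbit speed at r₂: v_p = √[μ(2/r₂ − 1/a_t)] = 35.129 km/s.
Second burn Δv₂ = |v₂ − v_p| = 8.859 km/s.
Δv = Δv₁ + Δv₂ = 4.880 + 8.859 = 13.74 km/s.

Δv = 13700 m/s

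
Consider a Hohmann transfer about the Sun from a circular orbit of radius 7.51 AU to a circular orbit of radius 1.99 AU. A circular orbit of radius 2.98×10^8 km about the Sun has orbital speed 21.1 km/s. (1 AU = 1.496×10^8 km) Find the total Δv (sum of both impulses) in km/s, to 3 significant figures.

From the circular-orbit relation v² = μ/r at r = 2.98×10^8 km: μ = v²r = (21.1)² × 2.98×10^8 = 1.32673×10^11 km³/s².
In km: r₁ = 7.51 × 1.496×10^8 = 1.123496×10^9 km; r₂ = 1.99 × 1.496×10^8 = 2.97704×10^8 km.
The Hohmann ellipse has a_t = (r₁ + r₂)/2 = 7.106×10^8 km.
At r₁ the circular-orbit speed is v₁ = √(μ/r₁) = 10.867 km/s.
On the transfer ellipse at r₁, v² = μ(2/r − 1/a) gives v_a = √[μ(2/r₁ − 1/a_t)] = 7.0337 km/s.
First burn Δv₁ = |v_a − v₁| = 3.833 km/s.
Circular speed at r₂: v₂ = √(μ/r₂) = 21.110 km/s.
Transfer-orbit speed at r₂: v_p = √[μ(2/r₂ − 1/a_t)] = 26.544 km/s.
Second burn Δv₂ = |v₂ − v_p| = 5.434 km/s.
Δv = Δv₁ + Δv₂ = 3.833 + 5.434 = 9.267 km/s.

Δv = 9.27 km/s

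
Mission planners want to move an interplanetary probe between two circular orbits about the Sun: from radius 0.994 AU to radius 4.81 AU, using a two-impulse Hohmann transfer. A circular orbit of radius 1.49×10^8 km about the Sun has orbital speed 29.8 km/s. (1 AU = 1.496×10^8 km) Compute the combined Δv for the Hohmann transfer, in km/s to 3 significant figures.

Δv = 14.2 km/s

From the circular-orbit relation v² = μ/r at r = 1.49×10^8 km: μ = v²r = (29.8)² × 1.49×10^8 = 1.32318×10^11 km³/s².
In km: r₁ = 0.994 × 1.496×10^8 = 1.487024×10^8 km; r₂ = 4.81 × 1.496×10^8 = 7.19576×10^8 km.
The Hohmann ellipse has a_t = (r₁ + r₂)/2 = 4.341392×10^8 km.
Circular speed at r₁: v₁ = √(μ/r₁) = √(1.32318×10^11/1.487024×10^8) = 29.830 km/s.
On the transfer ellipse at r₁, v² = μ(2/r − 1/a) gives v_p = √[μ(2/r₁ − 1/a_t)] = 38.404 km/s.
First burn Δv₁ = |v_p − v₁| = 8.574 km/s.
Circular speed at r₂: v₂ = √(μ/r₂) = 13.56 km/s.
Transfer-orbit speed at r₂: v_a = √[μ(2/r₂ − 1/a_t)] = 7.936 km/s.
Second burn Δv₂ = |v₂ − v_a| = 5.624 km/s.
Total Δv = Δv₁ + Δv₂ = 14.20 km/s.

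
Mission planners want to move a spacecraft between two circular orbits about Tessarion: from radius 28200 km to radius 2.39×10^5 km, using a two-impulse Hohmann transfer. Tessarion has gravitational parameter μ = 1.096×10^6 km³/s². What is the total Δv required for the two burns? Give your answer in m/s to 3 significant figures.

Δv = 3260 m/s

Transfer-ellipse semi-major axis a_t = (r₁ + r₂)/2 = (28200 + 2.390×10^5)/2 = 1.336×10^5 km.
Circular speed at r₁: v₁ = √(μ/r₁) = √(1.096×10^6/28200) = 6.234 km/s.
Transfer-orbit speed at r₁ (vis-viva): v_p = √[μ(2/r₁ − 1/a_t)] = 8.338 km/s.
First burn Δv₁ = |v_p − v₁| = 2.104 km/s.
At r₂, v₂ = √(μ/r₂) = 2.1414 km/s.
Transfer-orbit speed at r₂: v_a = √[μ(2/r₂ − 1/a_t)] = 0.98385 km/s.
Second burn Δv₂ = |v₂ − v_a| = 1.158 km/s.
Δv = Δv₁ + Δv₂ = 2.104 + 1.158 = 3.262 km/s.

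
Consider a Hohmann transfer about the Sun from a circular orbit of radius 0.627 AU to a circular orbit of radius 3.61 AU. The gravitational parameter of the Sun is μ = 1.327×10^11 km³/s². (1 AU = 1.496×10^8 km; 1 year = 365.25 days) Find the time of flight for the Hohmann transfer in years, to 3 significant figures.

In km: r₁ = 0.627 × 1.496×10^8 = 9.37992×10^7 km; r₂ = 3.61 × 1.496×10^8 = 5.40056×10^8 km.
Transfer-ellipse semi-major axis a_t = (r₁ + r₂)/2 = (9.37992×10^7 + 5.40056×10^8)/2 = 3.169276×10^8 km.
Transfer time t = π√(a_t³/μ) = π√((3.169276×10^8)³ / 1.327×10^11) = 4.866×10^7 s.
Converting: 4.866×10^7 s ÷ 3.15576×10^7 s/year (365.25 × 86400) = 1.54 years.

t = 1.54 years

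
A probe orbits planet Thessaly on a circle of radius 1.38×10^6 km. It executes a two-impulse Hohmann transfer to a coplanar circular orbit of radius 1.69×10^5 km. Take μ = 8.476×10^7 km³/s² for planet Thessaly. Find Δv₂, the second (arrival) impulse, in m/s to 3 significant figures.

Δv₂ = 7500 m/s

Semi-major axis of the transfer orbit: a_t = (1.380×10^6 + 1.690×10^5)/2 = 7.745×10^5 km.
Circular speed at r = 1.690×10^5 km: v_c = √(μ/r) = 22.395 km/s.
Vis-viva on the transfer ellipse at r = 1.690×10^5 km gives v_t = √[μ(2/r − 1/a_t)] = 29.894 km/s.
Δv₂ = |v_t − v_c| = |29.894 − 22.395| = 7.499 km/s.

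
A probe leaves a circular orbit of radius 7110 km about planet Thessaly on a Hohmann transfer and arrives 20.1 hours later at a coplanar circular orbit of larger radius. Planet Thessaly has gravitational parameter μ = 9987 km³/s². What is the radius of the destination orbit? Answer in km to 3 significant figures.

r₂ = 27800 km

Transfer time t = 20.1 hours = 72360 s, and t = π√(a_t³/μ).
So a_t = (μ t²/π²)^(1/3) = (9987 × (72360)² / π²)^(1/3) = 17433 km.
Since a_t = (r₁ + r₂)/2, r₂ = 2a_t − r₁ = 2×17433 − 7110 = 27756 km.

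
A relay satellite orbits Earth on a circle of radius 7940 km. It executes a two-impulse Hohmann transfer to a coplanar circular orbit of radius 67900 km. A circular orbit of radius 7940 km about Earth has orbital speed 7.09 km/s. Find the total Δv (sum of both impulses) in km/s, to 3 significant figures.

From the circular-orbit relation v² = μ/r at r = 7940 km: μ = v²r = (7.09)² × 7940 = 3.99129×10^5 km³/s².
The Hohmann ellipse has a_t = (r₁ + r₂)/2 = 37920 km.
At r₁ the circular-orbit speed is v₁ = √(μ/r₁) = 7.090 km/s.
Transfer-orbit speed at r₁ (vis-viva): v_p = √[μ(2/r₁ − 1/a_t)] = 9.487 km/s.
First burn Δv₁ = |v_p − v₁| = 2.397 km/s.
At r₂, v₂ = √(μ/r₂) = 2.424 km/s.
Transfer-orbit speed at r₂: v_a = √[μ(2/r₂ − 1/a_t)] = 1.109 km/s.
Second burn Δv₂ = |v₂ − v_a| = 1.315 km/s.
Δv = Δv₁ + Δv₂ = 2.397 + 1.315 = 3.712 km/s.

Δv = 3.71 km/s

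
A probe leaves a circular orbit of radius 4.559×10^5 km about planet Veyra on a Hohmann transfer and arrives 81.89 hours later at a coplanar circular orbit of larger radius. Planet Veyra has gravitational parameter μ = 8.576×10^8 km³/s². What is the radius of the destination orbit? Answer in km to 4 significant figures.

r₂ = 3.468×10^6 km

Transfer time t = 81.89 hours = 2.94804×10^5 s, and t = π√(a_t³/μ).
So a_t = (μ t²/π²)^(1/3) = (8.576×10^8 × (2.94804×10^5)² / π²)^(1/3) = 1.9619×10^6 km.
Since a_t = (r₁ + r₂)/2, r₂ = 2a_t − r₁ = 2×1.9619×10^6 − 4.559×10^5 = 3.4679×10^6 km.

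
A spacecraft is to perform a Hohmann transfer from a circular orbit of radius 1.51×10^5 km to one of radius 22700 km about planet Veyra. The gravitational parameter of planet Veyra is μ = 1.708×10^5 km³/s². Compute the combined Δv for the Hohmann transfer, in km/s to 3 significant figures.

Semi-major axis of the transfer orbit: a_t = (1.510×10^5 + 22700)/2 = 86850 km.
Circular speed at r₁: v₁ = √(μ/r₁) = √(1.708×10^5/1.510×10^5) = 1.0635 km/s.
Transfer-orbit speed at r₁ (vis-viva equation): v_a = √[μ(2/r₁ − 1/a_t)] = 0.54373 km/s.
First burn Δv₁ = |v_a − v₁| = 0.5198 km/s.
At r₂, v₂ = √(μ/r₂) = 2.7430 km/s.
Transfer-orbit speed at r₂: v_p = √[μ(2/r₂ − 1/a_t)] = 3.6169 km/s.
Second burn Δv₂ = |v₂ − v_p| = 0.8739 km/s.
Total Δv = Δv₁ + Δv₂ = 1.394 km/s.

Δv = 1.39 km/s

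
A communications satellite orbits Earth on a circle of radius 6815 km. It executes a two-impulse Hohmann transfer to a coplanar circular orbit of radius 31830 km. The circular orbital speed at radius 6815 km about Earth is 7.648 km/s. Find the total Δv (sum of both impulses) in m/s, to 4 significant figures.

Δv = 3605 m/s

From the circular-orbit relation v² = μ/r at r = 6815 km: μ = v²r = (7.648)² × 6815 = 3.98622×10^5 km³/s².
Semi-major axis of the transfer orbit: a_t = (6815 + 31830)/2 = 19322.5 km.
At r₁ the circular-orbit speed is v₁ = √(μ/r₁) = 7.648 km/s.
On the transfer ellipse at r₁, v² = μ(2/r − 1/a) gives v_p = √[μ(2/r₁ − 1/a_t)] = 9.816 km/s.
First burn Δv₁ = |v_p − v₁| = 2.168 km/s.
Circular speed at r₂: v₂ = √(μ/r₂) = 3.539 km/s.
Transfer-orbit speed at r₂: v_a = √[μ(2/r₂ − 1/a_t)] = 2.102 km/s.
Second burn Δv₂ = |v₂ − v_a| = 1.437 km/s.
Total Δv = Δv₁ + Δv₂ = 3.605 km/s.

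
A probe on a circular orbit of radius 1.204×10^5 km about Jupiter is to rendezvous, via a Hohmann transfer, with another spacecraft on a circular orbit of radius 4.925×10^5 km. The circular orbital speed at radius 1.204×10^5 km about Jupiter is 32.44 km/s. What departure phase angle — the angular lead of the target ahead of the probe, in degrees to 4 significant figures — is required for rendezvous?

φ = 91.65°

From the circular-orbit relation v² = μ/r at r = 1.204×10^5 km: μ = v²r = (32.44)² × 1.204×10^5 = 1.26703×10^8 km³/s².
Semi-major axis of the transfer orbit: a_t = (1.204×10^5 + 4.925×10^5)/2 = 3.0645×10^5 km.
Transfer time t = π√(a_t³/μ) = 47350 s.
Target angular speed ω₂ = √(μ/r₂³) = 3.257×10^-5 rad/s.
Angle swept by the target during transfer: ω₂·t = 1.542 rad = 88.35°.
Arrival is 180° from departure on the ellipse, so φ = 180° − 88.35° = 91.65°.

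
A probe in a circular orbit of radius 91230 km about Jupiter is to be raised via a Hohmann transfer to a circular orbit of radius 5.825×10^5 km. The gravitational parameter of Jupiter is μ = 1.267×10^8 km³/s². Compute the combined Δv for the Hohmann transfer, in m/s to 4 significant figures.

Semi-major axis of the transfer orbit: a_t = (91230 + 5.825×10^5)/2 = 3.36865×10^5 km.
At r₁ the circular-orbit speed is v₁ = √(μ/r₁) = 37.267 km/s.
Transfer-orbit speed at r₁ (v² = μ(2/r − 1/a)): v_p = √[μ(2/r₁ − 1/a_t)] = 49.005 km/s.
First burn Δv₁ = |v_p − v₁| = 11.74 km/s.
At r₂, v₂ = √(μ/r₂) = 14.748 km/s.
Transfer-orbit speed at r₂: v_a = √[μ(2/r₂ − 1/a_t)] = 7.6751 km/s.
Second burn Δv₂ = |v₂ − v_a| = 7.073 km/s.
Δv = Δv₁ + Δv₂ = 11.74 + 7.073 = 18.81 km/s.

Δv = 18810 m/s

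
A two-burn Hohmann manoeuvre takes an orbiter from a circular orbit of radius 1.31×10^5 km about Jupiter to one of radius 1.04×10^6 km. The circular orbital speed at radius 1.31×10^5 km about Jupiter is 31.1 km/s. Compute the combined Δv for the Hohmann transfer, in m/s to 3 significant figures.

From the circular-orbit relation v² = μ/r at r = 1.31×10^5 km: μ = v²r = (31.1)² × 1.31×10^5 = 1.26705×10^8 km³/s².
The Hohmann ellipse has a_t = (r₁ + r₂)/2 = 5.855×10^5 km.
At r₁ the circular-orbit speed is v₁ = √(μ/r₁) = 31.10 km/s.
Transfer-orbit speed at r₁ (v² = μ(2/r − 1/a)): v_p = √[μ(2/r₁ − 1/a_t)] = 41.45 km/s.
First burn Δv₁ = |v_p − v₁| = 10.35 km/s.
Circular speed at r₂: v₂ = √(μ/r₂) = 11.038 km/s.
Transfer-orbit speed at r₂: v_a = √[μ(2/r₂ − 1/a_t)] = 5.2210 km/s.
Second burn Δv₂ = |v₂ − v_a| = 5.817 km/s.
Δv = Δv₁ + Δv₂ = 10.35 + 5.817 = 16.17 km/s.

Δv = 16200 m/s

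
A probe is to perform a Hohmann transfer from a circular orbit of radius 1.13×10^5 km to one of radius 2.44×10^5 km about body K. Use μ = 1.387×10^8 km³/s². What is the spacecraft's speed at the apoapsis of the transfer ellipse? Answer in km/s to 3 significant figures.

v = 19.0 km/s

Semi-major axis of the transfer orbit: a_t = (1.130×10^5 + 2.440×10^5)/2 = 1.785×10^5 km.
At apoapsis, r = 2.440×10^5 km.
Applying v² = μ(2/r − 1/a_t): v = 18.97 km/s.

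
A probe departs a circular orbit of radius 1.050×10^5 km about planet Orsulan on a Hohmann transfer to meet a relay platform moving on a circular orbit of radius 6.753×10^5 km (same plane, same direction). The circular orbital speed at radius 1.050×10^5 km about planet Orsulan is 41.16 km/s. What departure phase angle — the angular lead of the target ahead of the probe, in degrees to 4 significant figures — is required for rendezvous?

φ = 101.0°

From the circular-orbit relation v² = μ/r at r = 1.050×10^5 km: μ = v²r = (41.16)² × 1.050×10^5 = 1.77885×10^8 km³/s².
Semi-major axis of the transfer orbit: a_t = (1.050×10^5 + 6.753×10^5)/2 = 3.9015×10^5 km.
Transfer time t = π√(a_t³/μ) = 57402 s.
Target angular speed ω₂ = √(μ/r₂³) = 2.4034×10^-5 rad/s.
Angle swept by the target during transfer: ω₂·t = 1.3796 rad = 79.045°.
Arrival is 180° from departure on the ellipse, so φ = 180° − 79.045° = 101.0°.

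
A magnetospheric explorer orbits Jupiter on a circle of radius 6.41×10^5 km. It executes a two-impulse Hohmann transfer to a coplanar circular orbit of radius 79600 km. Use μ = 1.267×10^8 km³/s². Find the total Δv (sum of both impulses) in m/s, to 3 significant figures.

Δv = 20800 m/s

The Hohmann ellipse has a_t = (r₁ + r₂)/2 = 3.603×10^5 km.
At r₁ the circular-orbit speed is v₁ = √(μ/r₁) = 14.059 km/s.
Transfer-orbit speed at r₁ (v² = μ(2/r − 1/a)): v_a = √[μ(2/r₁ − 1/a_t)] = 6.6082 km/s.
First burn Δv₁ = |v_a − v₁| = 7.451 km/s.
Circular speed at r₂: v₂ = √(μ/r₂) = 39.896 km/s.
Transfer-orbit speed at r₂: v_p = √[μ(2/r₂ − 1/a_t)] = 53.214 km/s.
Second burn Δv₂ = |v₂ − v_p| = 13.32 km/s.
Total Δv = Δv₁ + Δv₂ = 20.77 km/s.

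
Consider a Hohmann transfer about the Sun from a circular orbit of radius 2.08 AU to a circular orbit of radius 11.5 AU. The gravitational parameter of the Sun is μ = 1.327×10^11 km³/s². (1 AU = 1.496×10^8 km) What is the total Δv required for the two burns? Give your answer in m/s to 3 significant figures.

In km: r₁ = 2.08 × 1.496×10^8 = 3.11168×10^8 km; r₂ = 11.5 × 1.496×10^8 = 1.7204×10^9 km.
Semi-major axis of the transfer orbit: a_t = (3.11168×10^8 + 1.7204×10^9)/2 = 1.015784×10^9 km.
Circular speed at r₁: v₁ = √(μ/r₁) = √(1.327×10^11/3.11168×10^8) = 20.651 km/s.
On the transfer ellipse at r₁, vis-viva gives v_p = √[μ(2/r₁ − 1/a_t)] = 26.875 km/s.
First burn Δv₁ = |v_p − v₁| = 6.224 km/s.
At r₂, v₂ = √(μ/r₂) = 8.783 km/s.
Transfer-orbit speed at r₂: v_a = √[μ(2/r₂ − 1/a_t)] = 4.861 km/s.
Second burn Δv₂ = |v₂ − v_a| = 3.922 km/s.
Δv = Δv₁ + Δv₂ = 6.224 + 3.922 = 10.15 km/s.

Δv = 10100 m/s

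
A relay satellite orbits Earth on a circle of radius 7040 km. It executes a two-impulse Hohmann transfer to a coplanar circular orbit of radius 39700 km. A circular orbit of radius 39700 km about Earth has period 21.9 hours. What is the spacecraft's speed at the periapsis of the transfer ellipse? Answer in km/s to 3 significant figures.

From Kepler's third law T² = 4π²r³/μ at r = 39700 km, T = 21.9 hours = 21.9 × 3600 s = 78840 s: μ = 4π²r³/T² = 3.97409×10^5 km³/s².
Transfer-ellipse semi-major axis a_t = (r₁ + r₂)/2 = (7040 + 39700)/2 = 23370 km.
The periapsis of the transfer ellipse is at r = 7040 km.
From the vis-viva equation, v = √[μ(2/r − 1/a_t)] = 9.793 km/s.

v = 9.79 km/s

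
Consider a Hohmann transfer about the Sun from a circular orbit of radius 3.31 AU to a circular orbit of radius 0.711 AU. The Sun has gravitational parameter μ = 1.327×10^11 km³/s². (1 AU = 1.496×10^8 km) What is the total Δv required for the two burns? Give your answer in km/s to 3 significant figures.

Δv = 16.6 km/s

In km: r₁ = 3.31 × 1.496×10^8 = 4.95176×10^8 km; r₂ = 0.711 × 1.496×10^8 = 1.063656×10^8 km.
Transfer-ellipse semi-major axis a_t = (r₁ + r₂)/2 = (4.95176×10^8 + 1.063656×10^8)/2 = 3.007708×10^8 km.
Circular speed at r₁: v₁ = √(μ/r₁) = √(1.327×10^11/4.95176×10^8) = 16.3703 km/s.
On the transfer ellipse at r₁, vis-viva gives v_a = √[μ(2/r₁ − 1/a_t)] = 9.73506 km/s.
First burn Δv₁ = |v_a − v₁| = 6.6352 km/s.
At r₂, v₂ = √(μ/r₂) = 35.32115 km/s.
Transfer-orbit speed at r₂: v_p = √[μ(2/r₂ − 1/a_t)] = 45.32072 km/s.
Second burn Δv₂ = |v₂ − v_p| = 9.9996 km/s.
Total Δv = Δv₁ + Δv₂ = 16.63 km/s.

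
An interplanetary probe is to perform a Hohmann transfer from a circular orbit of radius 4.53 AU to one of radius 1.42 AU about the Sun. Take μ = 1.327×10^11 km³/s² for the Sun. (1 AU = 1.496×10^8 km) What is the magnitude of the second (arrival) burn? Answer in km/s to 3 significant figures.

Δv₂ = 5.85 km/s

In km: r₁ = 4.53 × 1.496×10^8 = 6.77688×10^8 km; r₂ = 1.42 × 1.496×10^8 = 2.12432×10^8 km.
The Hohmann ellipse has a_t = (r₁ + r₂)/2 = 4.4506×10^8 km.
On the circular orbit at r = 2.12432×10^8 km, v_c = √(μ/r) = 24.993 km/s.
Vis-viva on the transfer ellipse at r = 2.12432×10^8 km gives v_t = √[μ(2/r − 1/a_t)] = 30.841 km/s.
Δv₂ = |v_t − v_c| = |30.841 − 24.993| = 5.848 km/s.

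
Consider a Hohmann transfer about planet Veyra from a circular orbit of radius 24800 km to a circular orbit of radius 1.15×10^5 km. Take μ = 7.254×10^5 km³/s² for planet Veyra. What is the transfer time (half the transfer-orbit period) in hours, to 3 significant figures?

t = 18.9 hours

Semi-major axis of the transfer orbit: a_t = (24800 + 1.150×10^5)/2 = 69900 km.
Transfer time t = π√(a_t³/μ) = π√((69900)³ / 7.254×10^5) = 68170 s.
Converting: 68170 s ÷ 3600 s/hour = 18.9 hours.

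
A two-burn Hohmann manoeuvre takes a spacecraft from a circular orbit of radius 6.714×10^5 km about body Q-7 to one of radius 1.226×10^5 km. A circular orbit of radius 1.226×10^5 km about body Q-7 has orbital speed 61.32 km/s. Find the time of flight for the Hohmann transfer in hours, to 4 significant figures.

t = 10.17 hours

From the circular-orbit relation v² = μ/r at r = 1.226×10^5 km: μ = v²r = (61.32)² × 1.226×10^5 = 4.60993×10^8 km³/s².
Transfer-ellipse semi-major axis a_t = (r₁ + r₂)/2 = (6.714×10^5 + 1.226×10^5)/2 = 3.970×10^5 km.
By Kepler's third law the transfer-orbit period is T = 2π√(a_t³/μ), so t = T/2 = 36600 s.
Converting: 36600 s ÷ 3600 s/hour = 10.17 hours.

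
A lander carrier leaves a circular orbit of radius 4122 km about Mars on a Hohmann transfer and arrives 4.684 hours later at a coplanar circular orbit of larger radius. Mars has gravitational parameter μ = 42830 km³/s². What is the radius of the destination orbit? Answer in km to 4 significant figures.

r₂ = 17330 km

Transfer time t = 4.684 hours = 16862.4 s, and t = π√(a_t³/μ).
So a_t = (μ t²/π²)^(1/3) = (42830 × (16862.4)² / π²)^(1/3) = 10726 km.
Since a_t = (r₁ + r₂)/2, r₂ = 2a_t − r₁ = 2×10726 − 4122 = 17330 km.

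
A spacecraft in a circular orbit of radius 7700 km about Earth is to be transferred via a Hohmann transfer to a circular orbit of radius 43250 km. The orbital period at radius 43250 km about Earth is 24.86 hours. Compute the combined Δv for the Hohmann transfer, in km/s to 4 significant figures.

From Kepler's third law T² = 4π²r³/μ at r = 43250 km, T = 24.86 hours = 24.86 × 3600 s = 89496 s: μ = 4π²r³/T² = 3.98759×10^5 km³/s².
Transfer-ellipse semi-major axis a_t = (r₁ + r₂)/2 = (7700 + 43250)/2 = 25475 km.
At r₁ the circular-orbit speed is v₁ = √(μ/r₁) = 7.1963 km/s.
Transfer-orbit speed at r₁ (v² = μ(2/r − 1/a)): v_p = √[μ(2/r₁ − 1/a_t)] = 9.3766 km/s.
First burn Δv₁ = |v_p − v₁| = 2.180 km/s.
At r₂, v₂ = √(μ/r₂) = 3.036 km/s.
Transfer-orbit speed at r₂: v_a = √[μ(2/r₂ − 1/a_t)] = 1.669 km/s.
Second burn Δv₂ = |v₂ − v_a| = 1.367 km/s.
Total Δv = Δv₁ + Δv₂ = 3.547 km/s.

Δv = 3.547 km/s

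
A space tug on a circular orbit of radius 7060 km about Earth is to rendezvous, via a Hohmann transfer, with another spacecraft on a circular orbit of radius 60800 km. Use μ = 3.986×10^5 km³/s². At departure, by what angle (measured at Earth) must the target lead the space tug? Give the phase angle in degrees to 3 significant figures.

φ = 105°

The Hohmann ellipse has a_t = (r₁ + r₂)/2 = 33930 km.
Transfer time t = π√(a_t³/μ) = 31100 s.
Target angular speed ω₂ = √(μ/r₂³) = 4.2113×10^-5 rad/s.
Angle swept by the target during transfer: ω₂·t = 1.3097 rad = 75.04°.
Arrival is 180° from departure on the ellipse, so φ = 180° − 75.04° = 105°.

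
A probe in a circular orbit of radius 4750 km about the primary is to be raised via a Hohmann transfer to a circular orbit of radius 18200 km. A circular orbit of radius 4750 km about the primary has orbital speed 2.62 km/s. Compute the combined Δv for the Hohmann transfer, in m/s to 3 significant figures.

From the circular-orbit relation v² = μ/r at r = 4750 km: μ = v²r = (2.62)² × 4750 = 32605.9 km³/s².
The Hohmann ellipse has a_t = (r₁ + r₂)/2 = 11475 km.
At r₁ the circular-orbit speed is v₁ = √(μ/r₁) = 2.6200 km/s.
Transfer-orbit speed at r₁ (vis-viva): v_p = √[μ(2/r₁ − 1/a_t)] = 3.2996 km/s.
First burn Δv₁ = |v_p − v₁| = 0.6796 km/s.
Circular speed at r₂: v₂ = √(μ/r₂) = 1.3385 km/s.
Transfer-orbit speed at r₂: v_a = √[μ(2/r₂ − 1/a_t)] = 0.86116 km/s.
Second burn Δv₂ = |v₂ − v_a| = 0.4773 km/s.
Δv = Δv₁ + Δv₂ = 0.6796 + 0.4773 = 1.157 km/s.

Δv = 1160 m/s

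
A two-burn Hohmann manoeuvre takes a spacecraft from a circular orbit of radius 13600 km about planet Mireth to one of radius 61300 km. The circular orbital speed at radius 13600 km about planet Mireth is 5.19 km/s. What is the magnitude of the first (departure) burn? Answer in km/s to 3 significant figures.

Δv₁ = 1.45 km/s

From the circular-orbit relation v² = μ/r at r = 13600 km: μ = v²r = (5.19)² × 13600 = 3.66331×10^5 km³/s².
Semi-major axis of the transfer orbit: a_t = (13600 + 61300)/2 = 37450 km.
On the circular orbit at r = 13600 km, v_c = √(μ/r) = 5.190 km/s.
Vis-viva on the transfer ellipse at r = 13600 km gives v_t = √[μ(2/r − 1/a_t)] = 6.640 km/s.
Δv₁ = |v_t − v_c| = |6.640 − 5.190| = 1.450 km/s.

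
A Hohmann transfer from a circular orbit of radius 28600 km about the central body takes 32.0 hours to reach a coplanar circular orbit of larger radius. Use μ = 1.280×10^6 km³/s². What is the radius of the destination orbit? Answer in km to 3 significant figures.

Transfer time t = 32.0 hours = 1.152×10^5 s, and t = π√(a_t³/μ).
So a_t = (μ t²/π²)^(1/3) = (1.280×10^6 × (1.152×10^5)² / π²)^(1/3) = 1.1984×10^5 km.
Since a_t = (r₁ + r₂)/2, r₂ = 2a_t − r₁ = 2×1.1984×10^5 − 28600 = 2.1108×10^5 km.

r₂ = 2.11×10^5 km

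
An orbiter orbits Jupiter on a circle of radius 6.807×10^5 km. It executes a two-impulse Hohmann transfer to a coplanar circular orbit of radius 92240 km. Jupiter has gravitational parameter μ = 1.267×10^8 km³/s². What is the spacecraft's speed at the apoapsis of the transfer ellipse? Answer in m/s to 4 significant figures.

Semi-major axis of the transfer orbit: a_t = (6.807×10^5 + 92240)/2 = 3.8647×10^5 km.
At apoapsis, r = 6.807×10^5 km.
Vis-viva: v = √[μ(2/r − 1/a_t)] = √[1.267×10^8 × (2/6.807×10^5 − 1/3.8647×10^5)] = 6.665 km/s.

v = 6665 m/s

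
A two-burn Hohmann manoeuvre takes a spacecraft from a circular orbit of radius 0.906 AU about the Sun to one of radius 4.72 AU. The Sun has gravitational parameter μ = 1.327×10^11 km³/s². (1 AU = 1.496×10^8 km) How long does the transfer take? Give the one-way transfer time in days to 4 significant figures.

t = 861.7 days

In km: r₁ = 0.906 × 1.496×10^8 = 1.355376×10^8 km; r₂ = 4.72 × 1.496×10^8 = 7.06112×10^8 km.
The Hohmann ellipse has a_t = (r₁ + r₂)/2 = 4.208248×10^8 km.
By Kepler's third law the transfer-orbit period is T = 2π√(a_t³/μ), so t = T/2 = 7.445×10^7 s.
Converting: 7.445×10^7 s ÷ 86400 s/day = 861.7 days.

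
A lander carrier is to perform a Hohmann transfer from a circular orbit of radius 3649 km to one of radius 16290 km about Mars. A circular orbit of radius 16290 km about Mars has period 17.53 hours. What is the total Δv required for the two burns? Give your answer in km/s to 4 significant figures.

From Kepler's third law T² = 4π²r³/μ at r = 16290 km, T = 17.53 hours = 17.53 × 3600 s = 63108 s: μ = 4π²r³/T² = 42850.3 km³/s².
Semi-major axis of the transfer orbit: a_t = (3649 + 16290)/2 = 9969.5 km.
Circular speed at r₁: v₁ = √(μ/r₁) = √(42850.3/3649) = 3.4268 km/s.
On the transfer ellipse at r₁, v² = μ(2/r − 1/a) gives v_p = √[μ(2/r₁ − 1/a_t)] = 4.3804 km/s.
First burn Δv₁ = |v_p − v₁| = 0.9536 km/s.
At r₂, v₂ = √(μ/r₂) = 1.6219 km/s.
Transfer-orbit speed at r₂: v_a = √[μ(2/r₂ − 1/a_t)] = 0.98122 km/s.
Second burn Δv₂ = |v₂ − v_a| = 0.6407 km/s.
Total Δv = Δv₁ + Δv₂ = 1.594 km/s.

Δv = 1.594 km/s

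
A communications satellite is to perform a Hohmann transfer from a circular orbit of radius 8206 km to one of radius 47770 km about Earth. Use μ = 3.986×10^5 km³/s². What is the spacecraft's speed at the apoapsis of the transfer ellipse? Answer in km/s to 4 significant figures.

The Hohmann ellipse has a_t = (r₁ + r₂)/2 = 27988 km.
At apoapsis, r = 47770 km.
Applying v² = μ(2/r − 1/a_t): v = 1.564 km/s.

v = 1.564 km/s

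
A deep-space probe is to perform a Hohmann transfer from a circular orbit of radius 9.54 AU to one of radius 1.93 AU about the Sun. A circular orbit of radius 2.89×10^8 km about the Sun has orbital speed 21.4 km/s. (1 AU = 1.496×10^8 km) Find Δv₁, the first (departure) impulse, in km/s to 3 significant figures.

From the circular-orbit relation v² = μ/r at r = 2.89×10^8 km: μ = v²r = (21.4)² × 2.89×10^8 = 1.32350×10^11 km³/s².
In km: r₁ = 9.54 × 1.496×10^8 = 1.427184×10^9 km; r₂ = 1.93 × 1.496×10^8 = 2.88728×10^8 km.
The Hohmann ellipse has a_t = (r₁ + r₂)/2 = 8.57956×10^8 km.
On the circular orbit at r = 1.427184×10^9 km, v_c = √(μ/r) = 9.62992 km/s.
Transfer-orbit speed at the same r (vis-viva, a = a_t): v_t = √[μ(2/r − 1/a_t)] = 5.58643 km/s.
Δv₁ = |v_t − v_c| = |5.58643 − 9.62992| = 4.043 km/s.

Δv₁ = 4.04 km/s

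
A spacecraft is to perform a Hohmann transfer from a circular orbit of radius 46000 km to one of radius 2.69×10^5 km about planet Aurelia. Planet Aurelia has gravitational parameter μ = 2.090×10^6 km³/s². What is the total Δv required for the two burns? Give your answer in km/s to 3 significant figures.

Δv = 3.35 km/s

Semi-major axis of the transfer orbit: a_t = (46000 + 2.690×10^5)/2 = 1.575×10^5 km.
At r₁ the circular-orbit speed is v₁ = √(μ/r₁) = 6.7405 km/s.
Transfer-orbit speed at r₁ (vis-viva equation): v_p = √[μ(2/r₁ − 1/a_t)] = 8.8091 km/s.
First burn Δv₁ = |v_p − v₁| = 2.069 km/s.
At r₂, v₂ = √(μ/r₂) = 2.787 km/s.
Transfer-orbit speed at r₂: v_a = √[μ(2/r₂ − 1/a_t)] = 1.506 km/s.
Second burn Δv₂ = |v₂ − v_a| = 1.281 km/s.
Total Δv = Δv₁ + Δv₂ = 3.350 km/s.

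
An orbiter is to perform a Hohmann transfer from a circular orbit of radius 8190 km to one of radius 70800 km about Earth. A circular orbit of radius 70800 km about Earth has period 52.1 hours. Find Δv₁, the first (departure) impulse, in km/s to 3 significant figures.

From Kepler's third law T² = 4π²r³/μ at r = 70800 km, T = 52.1 hours = 52.1 × 3600 s = 1.8756×10^5 s: μ = 4π²r³/T² = 3.98271×10^5 km³/s².
Semi-major axis of the transfer orbit: a_t = (8190 + 70800)/2 = 39495 km.
On the circular orbit at r = 8190 km, v_c = √(μ/r) = 6.9734 km/s.
Transfer-orbit speed at the same r (vis-viva, a = a_t): v_t = √[μ(2/r − 1/a_t)] = 9.3367 km/s.
Δv₁ = |v_t − v_c| = |9.3367 − 6.9734| = 2.363 km/s.

Δv₁ = 2.36 km/s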